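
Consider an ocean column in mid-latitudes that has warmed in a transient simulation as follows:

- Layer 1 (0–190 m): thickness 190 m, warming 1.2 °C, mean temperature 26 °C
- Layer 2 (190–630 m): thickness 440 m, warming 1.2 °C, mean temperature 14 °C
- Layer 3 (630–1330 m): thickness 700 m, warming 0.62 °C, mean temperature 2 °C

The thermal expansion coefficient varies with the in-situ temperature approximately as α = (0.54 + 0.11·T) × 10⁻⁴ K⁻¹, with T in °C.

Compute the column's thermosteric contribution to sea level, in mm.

220 mm of thermosteric rise

Layer 1: α = (0.54 + 0.11×26)×10⁻⁴ = 3.4×10⁻⁴ K⁻¹
Layer 2: α = (0.54 + 0.11×14)×10⁻⁴ = 2.08×10⁻⁴ K⁻¹
Layer 3: α = (0.54 + 0.11×2)×10⁻⁴ = 0.76×10⁻⁴ K⁻¹
0–190 m: 1.2 × 190 × 3.4×10⁻⁴ = 0.07752 m
Layer 2: 2.08×10⁻⁴ × 1.2 × 440 = 0.109824 m
630–1330 m: 700 × 0.62 × 0.76×10⁻⁴ = 0.032984 m
Δh = 0.07752 + 0.109824 + 0.032984 = 0.220328 m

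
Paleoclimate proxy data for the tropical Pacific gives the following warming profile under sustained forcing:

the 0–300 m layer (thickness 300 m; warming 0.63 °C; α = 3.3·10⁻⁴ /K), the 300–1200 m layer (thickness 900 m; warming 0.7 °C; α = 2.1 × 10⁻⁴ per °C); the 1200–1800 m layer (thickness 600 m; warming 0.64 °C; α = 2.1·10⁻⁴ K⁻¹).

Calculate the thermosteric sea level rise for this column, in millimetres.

0.63 × 300 × 3.3×10⁻⁴ = 0.06237 m
300–1200 m: 0.7 × 2.1×10⁻⁴ × 900 = 0.13230 m
600 × 0.64 × 2.1×10⁻⁴ = 0.08064 m
Δh = 0.06237 + 0.13230 + 0.08064 = 0.27531 m ≈ 275 mm

275 mm of thermosteric rise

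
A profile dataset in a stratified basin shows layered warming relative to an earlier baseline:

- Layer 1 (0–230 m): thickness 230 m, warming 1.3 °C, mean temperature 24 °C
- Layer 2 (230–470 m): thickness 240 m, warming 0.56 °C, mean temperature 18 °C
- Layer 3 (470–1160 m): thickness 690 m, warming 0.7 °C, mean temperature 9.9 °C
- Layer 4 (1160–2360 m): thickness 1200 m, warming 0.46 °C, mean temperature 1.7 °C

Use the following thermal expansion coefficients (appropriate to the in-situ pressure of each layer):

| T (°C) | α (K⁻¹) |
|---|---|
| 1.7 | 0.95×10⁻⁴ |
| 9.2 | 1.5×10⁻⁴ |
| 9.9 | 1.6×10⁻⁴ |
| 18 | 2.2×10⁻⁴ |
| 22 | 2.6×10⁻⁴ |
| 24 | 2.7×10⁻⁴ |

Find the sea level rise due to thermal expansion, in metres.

about 0.24 m

Layer 1 at 24 °C → α = 2.7×10⁻⁴ K⁻¹
Layer 2 at 18 °C → α = 2.2×10⁻⁴ K⁻¹
Layer 3 at 9.9 °C → α = 1.6×10⁻⁴ K⁻¹
Layer 4 at 1.7 °C → α = 0.95×10⁻⁴ K⁻¹
Layer 1: 230 × 1.3 × 2.7×10⁻⁴ = 0.08073 m
230–470 m: 2.2×10⁻⁴ × 240 × 0.56 = 0.029568 m
1.6×10⁻⁴ × 690 × 0.7 = 0.07728 m
1160–2360 m: 1200 × 0.46 × 0.95×10⁻⁴ = 0.05244 m
Δh = 0.08073 + 0.029568 + 0.07728 + 0.05244 = 0.240018 m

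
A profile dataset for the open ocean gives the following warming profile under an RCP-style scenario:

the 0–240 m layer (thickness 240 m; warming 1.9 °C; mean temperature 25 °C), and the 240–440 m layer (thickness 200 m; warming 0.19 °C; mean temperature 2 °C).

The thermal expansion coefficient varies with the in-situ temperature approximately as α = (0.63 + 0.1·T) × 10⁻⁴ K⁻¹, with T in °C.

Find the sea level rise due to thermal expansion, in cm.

Δh ≈ 14.6 cm

Layer 1: α = (0.63 + 0.1×25)×10⁻⁴ = 3.13×10⁻⁴ K⁻¹
Layer 2: α = (0.63 + 0.1×2)×10⁻⁴ = 0.83×10⁻⁴ K⁻¹
240 × 3.13×10⁻⁴ × 1.9 = 0.142728 m
Layer 2: 200 × 0.19 × 0.83×10⁻⁴ = 0.003154 m
Δh = 0.142728 + 0.003154 = 0.145882 m ≈ 14.6 cm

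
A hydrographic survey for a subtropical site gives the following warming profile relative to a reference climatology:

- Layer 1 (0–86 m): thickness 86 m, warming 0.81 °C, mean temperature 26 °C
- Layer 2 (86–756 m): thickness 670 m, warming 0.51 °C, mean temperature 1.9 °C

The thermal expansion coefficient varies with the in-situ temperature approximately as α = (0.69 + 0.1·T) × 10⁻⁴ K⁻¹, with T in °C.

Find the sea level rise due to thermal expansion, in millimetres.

Layer 1: α = (0.69 + 0.1×26)×10⁻⁴ = 3.29×10⁻⁴ K⁻¹
Layer 2: α = (0.69 + 0.1×1.9)×10⁻⁴ = 0.88×10⁻⁴ K⁻¹
0–86 m: 0.81 × 3.29×10⁻⁴ × 86 = 0.02291814 m
86–756 m: 0.88×10⁻⁴ × 670 × 0.51 = 0.0300696 m
Δh = 0.02291814 + 0.0300696 = 0.05298774 m

53.0 mm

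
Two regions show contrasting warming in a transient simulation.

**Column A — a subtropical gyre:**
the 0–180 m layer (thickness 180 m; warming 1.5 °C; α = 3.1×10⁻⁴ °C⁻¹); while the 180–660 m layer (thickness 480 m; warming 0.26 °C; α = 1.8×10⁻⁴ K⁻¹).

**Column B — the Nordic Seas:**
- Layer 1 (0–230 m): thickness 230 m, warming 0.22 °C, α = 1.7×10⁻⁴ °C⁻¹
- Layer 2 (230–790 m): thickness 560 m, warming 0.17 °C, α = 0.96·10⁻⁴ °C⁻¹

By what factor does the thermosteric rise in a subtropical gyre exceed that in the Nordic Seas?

A Layer 1: 3.1×10⁻⁴ × 180 × 1.5 = 0.08370 m
A 1.8×10⁻⁴ × 480 × 0.26 = 0.022464 m
A total: 0.106164 m
B Layer 1: 0.22 × 1.7×10⁻⁴ × 230 = 0.008602 m
B 230–790 m: 0.17 × 0.96×10⁻⁴ × 560 = 0.0091392 m
B total: 0.0177412 m
Ratio: 0.106164 / 0.0177412 ≈ 5.984

5.98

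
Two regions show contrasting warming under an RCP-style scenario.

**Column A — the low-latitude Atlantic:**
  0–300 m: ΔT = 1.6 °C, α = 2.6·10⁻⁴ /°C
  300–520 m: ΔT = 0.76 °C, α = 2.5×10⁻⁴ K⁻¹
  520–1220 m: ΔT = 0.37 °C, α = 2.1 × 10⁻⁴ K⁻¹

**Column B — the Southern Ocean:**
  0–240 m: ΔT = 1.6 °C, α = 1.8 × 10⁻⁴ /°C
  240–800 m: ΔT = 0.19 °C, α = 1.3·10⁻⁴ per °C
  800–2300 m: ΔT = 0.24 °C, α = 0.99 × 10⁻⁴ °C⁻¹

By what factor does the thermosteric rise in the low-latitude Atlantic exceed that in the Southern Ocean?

1.9

A 300 × 2.6×10⁻⁴ × 1.6 = 0.12480 m
A 300–520 m: 2.5×10⁻⁴ × 0.76 × 220 = 0.04180 m
A 520–1220 m: 700 × 0.37 × 2.1×10⁻⁴ = 0.05439 m
A total: 0.22099 m
B Layer 1: 240 × 1.8×10⁻⁴ × 1.6 = 0.06912 m
B Layer 2: 560 × 1.3×10⁻⁴ × 0.19 = 0.013832 m
B Layer 3: 0.99×10⁻⁴ × 1500 × 0.24 = 0.03564 m
B total: 0.118592 m
Ratio: 0.22099 / 0.118592 ≈ 1.863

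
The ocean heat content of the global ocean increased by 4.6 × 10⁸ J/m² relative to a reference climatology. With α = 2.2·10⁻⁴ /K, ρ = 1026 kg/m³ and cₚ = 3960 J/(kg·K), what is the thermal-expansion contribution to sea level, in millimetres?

Δh = αQ/(ρcₚ) = 2.2×10⁻⁴ × 4.6×10⁸ / (1026 × 3960) ≈ 0.024908 m

Δh = 24.9 mm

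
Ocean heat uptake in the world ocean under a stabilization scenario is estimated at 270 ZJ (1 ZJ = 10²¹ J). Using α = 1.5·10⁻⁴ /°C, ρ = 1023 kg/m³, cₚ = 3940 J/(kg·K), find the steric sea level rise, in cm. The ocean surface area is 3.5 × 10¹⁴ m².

about 2.9 cm

Per unit area: Q = 270×10²¹ / (3.5×10¹⁴) ≈ 7.714×10⁸ J/m²
Δh = αQ/(ρcₚ) = 1.5×10⁻⁴ × 7.714×10⁸ / (1023 × 3940) ≈ 0.028708 m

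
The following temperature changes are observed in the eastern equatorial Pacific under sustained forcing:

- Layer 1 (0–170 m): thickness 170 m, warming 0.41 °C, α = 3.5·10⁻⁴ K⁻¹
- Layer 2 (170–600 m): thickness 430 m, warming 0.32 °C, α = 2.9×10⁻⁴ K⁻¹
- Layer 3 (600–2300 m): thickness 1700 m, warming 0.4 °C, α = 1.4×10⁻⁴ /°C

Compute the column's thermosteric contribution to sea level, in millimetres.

159 mm of thermosteric rise

0.41 × 170 × 3.5×10⁻⁴ = 0.024395 m
170–600 m: 430 × 0.32 × 2.9×10⁻⁴ = 0.039904 m
Layer 3: 0.4 × 1.4×10⁻⁴ × 1700 = 0.09520 m
Δh = 0.024395 + 0.039904 + 0.09520 = 0.159499 m ≈ 159 mm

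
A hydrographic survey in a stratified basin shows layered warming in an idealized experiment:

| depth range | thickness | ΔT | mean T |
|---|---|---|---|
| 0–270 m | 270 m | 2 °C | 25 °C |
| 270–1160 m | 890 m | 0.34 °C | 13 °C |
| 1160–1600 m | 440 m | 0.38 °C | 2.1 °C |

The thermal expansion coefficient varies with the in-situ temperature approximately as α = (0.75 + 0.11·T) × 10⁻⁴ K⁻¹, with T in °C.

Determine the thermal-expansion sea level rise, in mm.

270 mm

Layer 1: α = (0.75 + 0.11×25)×10⁻⁴ = 3.5×10⁻⁴ K⁻¹
Layer 2: α = (0.75 + 0.11×13)×10⁻⁴ = 2.18×10⁻⁴ K⁻¹
Layer 3: α = (0.75 + 0.11×2.1)×10⁻⁴ = 0.981×10⁻⁴ K⁻¹
270 × 2 × 3.5×10⁻⁴ = 0.18900 m
270–1160 m: 890 × 2.18×10⁻⁴ × 0.34 = 0.0659668 m
1160–1600 m: 440 × 0.981×10⁻⁴ × 0.38 = 0.01640232 m
Δh = 0.18900 + 0.0659668 + 0.01640232 = 0.27136912 m ≈ 270 mm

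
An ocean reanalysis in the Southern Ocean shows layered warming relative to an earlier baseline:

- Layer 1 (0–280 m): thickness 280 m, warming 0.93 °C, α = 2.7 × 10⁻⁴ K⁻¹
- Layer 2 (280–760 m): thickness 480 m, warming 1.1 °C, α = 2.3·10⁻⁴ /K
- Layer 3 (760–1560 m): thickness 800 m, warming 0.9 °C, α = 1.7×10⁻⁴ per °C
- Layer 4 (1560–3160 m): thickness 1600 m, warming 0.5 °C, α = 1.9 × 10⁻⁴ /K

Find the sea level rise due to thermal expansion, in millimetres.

466 mm

Layer 1: 280 × 0.93 × 2.7×10⁻⁴ = 0.070308 m
280–760 m: 2.3×10⁻⁴ × 1.1 × 480 = 0.12144 m
Layer 3: 800 × 1.7×10⁻⁴ × 0.9 = 0.12240 m
1560–3160 m: 1.9×10⁻⁴ × 0.5 × 1600 = 0.15200 m
Δh = 0.070308 + 0.12144 + 0.12240 + 0.15200 = 0.466148 m ≈ 466 mm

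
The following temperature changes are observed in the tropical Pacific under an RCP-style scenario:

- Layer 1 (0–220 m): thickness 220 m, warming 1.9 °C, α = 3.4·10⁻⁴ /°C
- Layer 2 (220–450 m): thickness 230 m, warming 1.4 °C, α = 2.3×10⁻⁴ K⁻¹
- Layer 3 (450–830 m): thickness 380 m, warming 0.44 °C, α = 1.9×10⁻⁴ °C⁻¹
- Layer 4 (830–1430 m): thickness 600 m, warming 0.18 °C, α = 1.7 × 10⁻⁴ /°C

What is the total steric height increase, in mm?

Layer 1: 3.4×10⁻⁴ × 220 × 1.9 = 0.14212 m
230 × 1.4 × 2.3×10⁻⁴ = 0.07406 m
Layer 3: 1.9×10⁻⁴ × 0.44 × 380 = 0.031768 m
830–1430 m: 1.7×10⁻⁴ × 0.18 × 600 = 0.01836 m
Δh = 0.14212 + 0.07406 + 0.031768 + 0.01836 = 0.266308 m ≈ 266 mm

Δh = 266 mm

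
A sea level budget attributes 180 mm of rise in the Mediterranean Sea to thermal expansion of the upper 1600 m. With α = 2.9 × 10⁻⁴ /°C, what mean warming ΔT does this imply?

ΔT = Δh/(αH) = 0.18 / (2.9×10⁻⁴ × 1600) ≈ 0.3879 K

0.39 K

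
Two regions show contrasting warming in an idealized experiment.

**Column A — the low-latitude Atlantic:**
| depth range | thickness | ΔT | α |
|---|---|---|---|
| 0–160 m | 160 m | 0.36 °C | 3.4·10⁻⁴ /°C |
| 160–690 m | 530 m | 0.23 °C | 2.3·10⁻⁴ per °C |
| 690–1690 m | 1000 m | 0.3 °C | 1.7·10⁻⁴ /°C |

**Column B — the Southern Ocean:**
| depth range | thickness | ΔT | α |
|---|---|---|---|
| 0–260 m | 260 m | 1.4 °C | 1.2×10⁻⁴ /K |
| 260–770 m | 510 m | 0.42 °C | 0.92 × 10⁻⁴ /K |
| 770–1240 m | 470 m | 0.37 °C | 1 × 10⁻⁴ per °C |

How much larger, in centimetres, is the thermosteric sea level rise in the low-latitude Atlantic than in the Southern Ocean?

1.78 cm

A 3.4×10⁻⁴ × 160 × 0.36 = 0.019584 m
A Layer 2: 530 × 2.3×10⁻⁴ × 0.23 = 0.028037 m
A Layer 3: 1000 × 0.3 × 1.7×10⁻⁴ = 0.05100 m
A total: 0.098621 m
B Layer 1: 260 × 1.2×10⁻⁴ × 1.4 = 0.04368 m
B Layer 2: 0.92×10⁻⁴ × 0.42 × 510 = 0.0197064 m
B Layer 3: 1×10⁻⁴ × 470 × 0.37 = 0.01739 m
B total: 0.0807764 m
Difference: 0.098621 − 0.0807764 = 0.0178446 m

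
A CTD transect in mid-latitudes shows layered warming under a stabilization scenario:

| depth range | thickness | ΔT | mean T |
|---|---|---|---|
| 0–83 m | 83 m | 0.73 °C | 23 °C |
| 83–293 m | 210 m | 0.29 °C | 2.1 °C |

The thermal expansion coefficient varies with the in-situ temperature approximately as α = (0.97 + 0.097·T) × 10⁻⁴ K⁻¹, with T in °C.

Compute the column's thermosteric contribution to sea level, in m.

Layer 1: α = (0.97 + 0.097×23)×10⁻⁴ = 3.201×10⁻⁴ K⁻¹
Layer 2: α = (0.97 + 0.097×2.1)×10⁻⁴ = 1.1737×10⁻⁴ K⁻¹
0.73 × 3.201×10⁻⁴ × 83 = 0.019394859 m
Layer 2: 210 × 1.1737×10⁻⁴ × 0.29 = 0.007147833 m
Δh = 0.019394859 + 0.007147833 = 0.026542692 m ≈ 0.0265 m

0.0265 m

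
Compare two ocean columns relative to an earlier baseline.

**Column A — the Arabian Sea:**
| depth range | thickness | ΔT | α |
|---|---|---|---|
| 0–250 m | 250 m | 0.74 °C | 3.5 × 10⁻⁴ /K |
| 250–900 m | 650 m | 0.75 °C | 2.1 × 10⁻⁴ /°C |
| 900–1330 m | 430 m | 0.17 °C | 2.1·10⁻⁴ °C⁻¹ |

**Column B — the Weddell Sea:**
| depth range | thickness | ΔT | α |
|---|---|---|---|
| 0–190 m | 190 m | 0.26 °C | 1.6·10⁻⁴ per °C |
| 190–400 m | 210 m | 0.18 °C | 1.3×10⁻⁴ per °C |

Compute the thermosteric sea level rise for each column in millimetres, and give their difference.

A 0–250 m: 250 × 3.5×10⁻⁴ × 0.74 = 0.06475 m
A Layer 2: 650 × 0.75 × 2.1×10⁻⁴ = 0.102375 m
A Layer 3: 0.17 × 2.1×10⁻⁴ × 430 = 0.015351 m
A total: 0.182476 m
B 0–190 m: 190 × 1.6×10⁻⁴ × 0.26 = 0.007904 m
B 190–400 m: 1.3×10⁻⁴ × 210 × 0.18 = 0.004914 m
B total: 0.012818 m
Difference: 0.182476 − 0.012818 = 0.169658 m

Δh_A ≈ 182 mm, Δh_B ≈ 12.8 mm; difference ≈ 170 mm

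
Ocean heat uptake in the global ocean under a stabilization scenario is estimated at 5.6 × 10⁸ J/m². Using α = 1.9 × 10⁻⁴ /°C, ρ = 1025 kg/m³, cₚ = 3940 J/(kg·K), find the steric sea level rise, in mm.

Δh = αQ/(ρcₚ) = 1.9×10⁻⁴ × 5.6×10⁸ / (1025 × 3940) ≈ 0.026346 m

Δh ≈ 26.3 mm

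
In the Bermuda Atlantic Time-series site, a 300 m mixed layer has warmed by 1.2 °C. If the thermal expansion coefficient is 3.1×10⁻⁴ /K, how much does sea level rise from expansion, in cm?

11.2 cm

Δh = αΔT·H = 3.1×10⁻⁴ × 1.2 × 300 = 0.11160 m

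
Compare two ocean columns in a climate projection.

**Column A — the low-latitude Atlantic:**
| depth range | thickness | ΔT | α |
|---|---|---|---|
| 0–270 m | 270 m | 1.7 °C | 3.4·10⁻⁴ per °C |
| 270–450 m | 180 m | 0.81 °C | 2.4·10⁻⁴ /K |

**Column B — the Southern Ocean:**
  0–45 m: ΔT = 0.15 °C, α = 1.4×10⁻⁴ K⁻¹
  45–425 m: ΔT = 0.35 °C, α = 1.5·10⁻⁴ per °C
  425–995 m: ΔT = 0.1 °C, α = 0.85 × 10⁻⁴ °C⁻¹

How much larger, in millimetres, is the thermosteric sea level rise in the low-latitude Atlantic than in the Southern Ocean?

165 mm larger

A 0–270 m: 1.7 × 3.4×10⁻⁴ × 270 = 0.15606 m
A 180 × 0.81 × 2.4×10⁻⁴ = 0.034992 m
A total: 0.191052 m
B 0–45 m: 45 × 0.15 × 1.4×10⁻⁴ = 0.000945 m
B Layer 2: 1.5×10⁻⁴ × 380 × 0.35 = 0.01995 m
B 570 × 0.85×10⁻⁴ × 0.1 = 0.004845 m
B total: 0.02574 m
Difference: 0.191052 − 0.02574 = 0.165312 m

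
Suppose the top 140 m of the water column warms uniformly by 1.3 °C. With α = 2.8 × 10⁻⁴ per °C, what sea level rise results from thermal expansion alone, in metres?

Δh = αΔT·H = 2.8×10⁻⁴ × 1.3 × 140 = 0.05096 m

about 0.0510 m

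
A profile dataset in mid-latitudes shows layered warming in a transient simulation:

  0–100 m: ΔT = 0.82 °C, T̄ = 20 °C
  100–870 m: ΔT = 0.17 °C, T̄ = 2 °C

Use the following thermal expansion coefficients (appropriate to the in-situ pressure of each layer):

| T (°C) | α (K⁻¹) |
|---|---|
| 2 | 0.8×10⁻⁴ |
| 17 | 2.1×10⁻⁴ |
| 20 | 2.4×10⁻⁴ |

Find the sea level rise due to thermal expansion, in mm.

Layer 1 at 20 °C → α = 2.4×10⁻⁴ K⁻¹
Layer 2 at 2 °C → α = 0.8×10⁻⁴ K⁻¹
Layer 1: 100 × 0.82 × 2.4×10⁻⁴ = 0.01968 m
Layer 2: 770 × 0.8×10⁻⁴ × 0.17 = 0.010472 m
Δh = 0.01968 + 0.010472 = 0.030152 m ≈ 30.2 mm

Δh = 30.2 mm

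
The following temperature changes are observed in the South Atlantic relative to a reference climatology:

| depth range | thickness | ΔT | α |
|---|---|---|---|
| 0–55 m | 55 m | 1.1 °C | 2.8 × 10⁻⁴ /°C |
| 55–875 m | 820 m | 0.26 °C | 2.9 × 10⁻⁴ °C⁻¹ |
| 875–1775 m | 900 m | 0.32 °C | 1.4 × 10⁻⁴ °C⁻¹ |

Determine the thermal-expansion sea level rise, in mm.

Layer 1: 1.1 × 55 × 2.8×10⁻⁴ = 0.01694 m
820 × 0.26 × 2.9×10⁻⁴ = 0.061828 m
Layer 3: 0.32 × 900 × 1.4×10⁻⁴ = 0.04032 m
Δh = 0.01694 + 0.061828 + 0.04032 = 0.119088 m ≈ 120 mm

Δh = 120 mm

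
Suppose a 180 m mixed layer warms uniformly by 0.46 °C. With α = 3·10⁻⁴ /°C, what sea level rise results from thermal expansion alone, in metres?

Δh = αΔT·H = 3×10⁻⁴ × 0.46 × 180 = 0.02484 m

about 0.025 m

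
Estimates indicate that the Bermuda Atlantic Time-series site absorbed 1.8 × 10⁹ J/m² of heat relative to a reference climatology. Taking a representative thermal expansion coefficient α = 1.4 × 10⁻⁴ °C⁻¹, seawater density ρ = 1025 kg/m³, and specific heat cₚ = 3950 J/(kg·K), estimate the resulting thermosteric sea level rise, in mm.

Δh ≈ 62.2 mm

Δh = αQ/(ρcₚ) = 1.4×10⁻⁴ × 1.8×10⁹ / (1025 × 3950) ≈ 0.062241 m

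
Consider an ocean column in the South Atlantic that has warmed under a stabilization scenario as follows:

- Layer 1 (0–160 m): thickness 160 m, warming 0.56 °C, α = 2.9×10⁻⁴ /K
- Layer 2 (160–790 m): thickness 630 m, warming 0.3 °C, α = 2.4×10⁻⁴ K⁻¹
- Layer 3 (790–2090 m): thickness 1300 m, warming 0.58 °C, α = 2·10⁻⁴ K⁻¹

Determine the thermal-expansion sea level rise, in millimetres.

Δh ≈ 222 mm

160 × 0.56 × 2.9×10⁻⁴ = 0.025984 m
630 × 0.3 × 2.4×10⁻⁴ = 0.04536 m
Layer 3: 2×10⁻⁴ × 1300 × 0.58 = 0.15080 m
Δh = 0.025984 + 0.04536 + 0.15080 = 0.222144 m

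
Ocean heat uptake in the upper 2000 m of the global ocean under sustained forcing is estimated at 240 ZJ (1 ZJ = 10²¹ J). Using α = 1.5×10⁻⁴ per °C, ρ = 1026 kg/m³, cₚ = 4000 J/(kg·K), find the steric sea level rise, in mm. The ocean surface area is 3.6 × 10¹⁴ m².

Δh = 24 mm

Per unit area: Q = 240×10²¹ / (3.6×10¹⁴) ≈ 6.667×10⁸ J/m²
Δh = αQ/(ρcₚ) = 1.5×10⁻⁴ × 6.667×10⁸ / (1026 × 4000) ≈ 0.024368 m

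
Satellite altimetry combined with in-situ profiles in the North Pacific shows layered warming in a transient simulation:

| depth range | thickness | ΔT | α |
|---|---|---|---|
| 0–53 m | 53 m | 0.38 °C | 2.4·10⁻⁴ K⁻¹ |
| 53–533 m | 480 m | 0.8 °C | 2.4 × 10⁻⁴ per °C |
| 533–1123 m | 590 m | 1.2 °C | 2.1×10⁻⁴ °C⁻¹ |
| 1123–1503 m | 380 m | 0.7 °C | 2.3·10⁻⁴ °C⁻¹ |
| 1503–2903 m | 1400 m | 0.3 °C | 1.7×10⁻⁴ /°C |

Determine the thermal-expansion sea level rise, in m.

0.378 m

0–53 m: 0.38 × 2.4×10⁻⁴ × 53 = 0.0048336 m
Layer 2: 480 × 2.4×10⁻⁴ × 0.8 = 0.09216 m
533–1123 m: 2.1×10⁻⁴ × 590 × 1.2 = 0.14868 m
1123–1503 m: 380 × 0.7 × 2.3×10⁻⁴ = 0.06118 m
Layer 5: 1.7×10⁻⁴ × 1400 × 0.3 = 0.07140 m
Δh = 0.0048336 + 0.09216 + 0.14868 + 0.06118 + 0.07140 = 0.3782536 m ≈ 0.378 m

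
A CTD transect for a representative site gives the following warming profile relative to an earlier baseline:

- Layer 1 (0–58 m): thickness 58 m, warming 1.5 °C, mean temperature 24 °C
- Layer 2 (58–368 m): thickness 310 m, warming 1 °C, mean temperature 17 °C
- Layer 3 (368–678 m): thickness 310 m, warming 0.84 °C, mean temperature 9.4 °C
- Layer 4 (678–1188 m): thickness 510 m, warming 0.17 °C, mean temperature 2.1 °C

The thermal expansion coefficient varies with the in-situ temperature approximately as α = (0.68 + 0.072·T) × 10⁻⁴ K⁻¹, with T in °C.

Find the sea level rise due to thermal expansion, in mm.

Layer 1: α = (0.68 + 0.072×24)×10⁻⁴ = 2.408×10⁻⁴ K⁻¹
Layer 2: α = (0.68 + 0.072×17)×10⁻⁴ = 1.904×10⁻⁴ K⁻¹
Layer 3: α = (0.68 + 0.072×9.4)×10⁻⁴ = 1.3568×10⁻⁴ K⁻¹
Layer 4: α = (0.68 + 0.072×2.1)×10⁻⁴ = 0.8312×10⁻⁴ K⁻¹
0–58 m: 58 × 1.5 × 2.408×10⁻⁴ = 0.0209496 m
1.904×10⁻⁴ × 1 × 310 = 0.059024 m
1.3568×10⁻⁴ × 310 × 0.84 = 0.035331072 m
Layer 4: 0.17 × 510 × 0.8312×10⁻⁴ = 0.007206504 m
Δh = 0.0209496 + 0.059024 + 0.035331072 + 0.007206504 = 0.122511176 m ≈ 123 mm

Δh ≈ 123 mm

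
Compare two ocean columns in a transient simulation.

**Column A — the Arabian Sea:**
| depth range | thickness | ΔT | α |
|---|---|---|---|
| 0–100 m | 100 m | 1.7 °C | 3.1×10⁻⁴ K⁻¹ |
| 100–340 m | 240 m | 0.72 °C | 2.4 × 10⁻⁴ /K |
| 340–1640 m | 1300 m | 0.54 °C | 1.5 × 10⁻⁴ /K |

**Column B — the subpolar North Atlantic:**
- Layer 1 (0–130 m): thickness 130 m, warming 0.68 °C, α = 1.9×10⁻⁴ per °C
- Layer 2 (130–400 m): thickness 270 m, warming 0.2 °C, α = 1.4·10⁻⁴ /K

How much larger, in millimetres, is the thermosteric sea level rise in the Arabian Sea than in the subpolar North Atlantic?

A Layer 1: 100 × 1.7 × 3.1×10⁻⁴ = 0.05270 m
A Layer 2: 240 × 2.4×10⁻⁴ × 0.72 = 0.041472 m
A 1300 × 1.5×10⁻⁴ × 0.54 = 0.10530 m
A total: 0.199472 m
B 1.9×10⁻⁴ × 0.68 × 130 = 0.016796 m
B Layer 2: 1.4×10⁻⁴ × 0.2 × 270 = 0.00756 m
B total: 0.024356 m
Difference: 0.199472 − 0.024356 = 0.175116 m

175 mm larger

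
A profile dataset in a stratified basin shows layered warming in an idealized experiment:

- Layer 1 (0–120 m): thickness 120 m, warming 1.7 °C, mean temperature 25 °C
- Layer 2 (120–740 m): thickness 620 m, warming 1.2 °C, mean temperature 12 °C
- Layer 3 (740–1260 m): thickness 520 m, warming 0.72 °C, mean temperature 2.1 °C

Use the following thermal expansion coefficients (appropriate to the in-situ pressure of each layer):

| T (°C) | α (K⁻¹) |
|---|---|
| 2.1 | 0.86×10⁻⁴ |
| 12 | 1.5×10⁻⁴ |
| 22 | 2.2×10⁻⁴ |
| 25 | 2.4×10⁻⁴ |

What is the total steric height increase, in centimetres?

19.3 cm

Layer 1 at 25 °C → α = 2.4×10⁻⁴ K⁻¹
Layer 2 at 12 °C → α = 1.5×10⁻⁴ K⁻¹
Layer 3 at 2.1 °C → α = 0.86×10⁻⁴ K⁻¹
1.7 × 120 × 2.4×10⁻⁴ = 0.04896 m
620 × 1.2 × 1.5×10⁻⁴ = 0.11160 m
740–1260 m: 0.72 × 0.86×10⁻⁴ × 520 = 0.0321984 m
Δh = 0.04896 + 0.11160 + 0.0321984 = 0.1927584 m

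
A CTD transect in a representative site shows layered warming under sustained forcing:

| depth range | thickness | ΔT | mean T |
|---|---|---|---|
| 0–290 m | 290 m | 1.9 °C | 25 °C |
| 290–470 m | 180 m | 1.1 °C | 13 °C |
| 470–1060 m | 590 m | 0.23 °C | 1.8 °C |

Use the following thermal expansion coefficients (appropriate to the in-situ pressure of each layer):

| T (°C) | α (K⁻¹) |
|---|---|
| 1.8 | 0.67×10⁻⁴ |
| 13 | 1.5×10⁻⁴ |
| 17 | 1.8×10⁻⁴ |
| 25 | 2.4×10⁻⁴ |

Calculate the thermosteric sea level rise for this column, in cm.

Layer 1 at 25 °C → α = 2.4×10⁻⁴ K⁻¹
Layer 2 at 13 °C → α = 1.5×10⁻⁴ K⁻¹
Layer 3 at 1.8 °C → α = 0.67×10⁻⁴ K⁻¹
0–290 m: 2.4×10⁻⁴ × 1.9 × 290 = 0.13224 m
1.1 × 180 × 1.5×10⁻⁴ = 0.02970 m
470–1060 m: 0.23 × 0.67×10⁻⁴ × 590 = 0.0090919 m
Δh = 0.13224 + 0.02970 + 0.0090919 = 0.1710319 m

Δh = 17 cm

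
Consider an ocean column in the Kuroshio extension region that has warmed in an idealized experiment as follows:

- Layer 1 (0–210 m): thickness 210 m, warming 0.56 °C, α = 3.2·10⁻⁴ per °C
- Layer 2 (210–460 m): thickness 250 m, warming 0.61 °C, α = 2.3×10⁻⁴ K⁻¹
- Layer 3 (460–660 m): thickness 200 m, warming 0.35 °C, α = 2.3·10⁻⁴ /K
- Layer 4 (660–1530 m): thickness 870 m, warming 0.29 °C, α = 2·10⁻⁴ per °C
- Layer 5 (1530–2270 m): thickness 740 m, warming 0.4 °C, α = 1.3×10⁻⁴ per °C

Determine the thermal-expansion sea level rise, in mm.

0–210 m: 3.2×10⁻⁴ × 0.56 × 210 = 0.037632 m
210–460 m: 0.61 × 2.3×10⁻⁴ × 250 = 0.035075 m
Layer 3: 2.3×10⁻⁴ × 200 × 0.35 = 0.01610 m
660–1530 m: 870 × 2×10⁻⁴ × 0.29 = 0.05046 m
0.4 × 1.3×10⁻⁴ × 740 = 0.03848 m
Δh = 0.037632 + 0.035075 + 0.01610 + 0.05046 + 0.03848 = 0.177747 m

Δh ≈ 180 mm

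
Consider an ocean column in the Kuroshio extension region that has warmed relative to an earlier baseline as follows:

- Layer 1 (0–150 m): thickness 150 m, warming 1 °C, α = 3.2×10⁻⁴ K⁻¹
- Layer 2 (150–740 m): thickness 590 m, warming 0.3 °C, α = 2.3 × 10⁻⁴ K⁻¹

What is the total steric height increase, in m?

Layer 1: 3.2×10⁻⁴ × 150 × 1 = 0.04800 m
2.3×10⁻⁴ × 0.3 × 590 = 0.04071 m
Δh = 0.04800 + 0.04071 = 0.08871 m

Δh ≈ 0.0887 m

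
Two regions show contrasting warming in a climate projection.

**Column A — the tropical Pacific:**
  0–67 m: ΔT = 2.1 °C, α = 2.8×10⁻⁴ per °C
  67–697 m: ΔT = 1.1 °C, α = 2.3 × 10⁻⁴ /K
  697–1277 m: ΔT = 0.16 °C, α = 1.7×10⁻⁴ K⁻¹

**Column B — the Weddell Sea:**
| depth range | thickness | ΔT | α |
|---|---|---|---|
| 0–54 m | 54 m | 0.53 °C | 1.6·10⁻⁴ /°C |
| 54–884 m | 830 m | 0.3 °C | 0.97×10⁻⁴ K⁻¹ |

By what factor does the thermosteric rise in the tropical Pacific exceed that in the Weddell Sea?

A 2.8×10⁻⁴ × 67 × 2.1 = 0.039396 m
A 630 × 1.1 × 2.3×10⁻⁴ = 0.15939 m
A 0.16 × 580 × 1.7×10⁻⁴ = 0.015776 m
A total: 0.214562 m
B 0–54 m: 1.6×10⁻⁴ × 54 × 0.53 = 0.0045792 m
B Layer 2: 0.3 × 0.97×10⁻⁴ × 830 = 0.024153 m
B total: 0.0287322 m
Ratio: 0.214562 / 0.0287322 ≈ 7.468

≈ 7.47×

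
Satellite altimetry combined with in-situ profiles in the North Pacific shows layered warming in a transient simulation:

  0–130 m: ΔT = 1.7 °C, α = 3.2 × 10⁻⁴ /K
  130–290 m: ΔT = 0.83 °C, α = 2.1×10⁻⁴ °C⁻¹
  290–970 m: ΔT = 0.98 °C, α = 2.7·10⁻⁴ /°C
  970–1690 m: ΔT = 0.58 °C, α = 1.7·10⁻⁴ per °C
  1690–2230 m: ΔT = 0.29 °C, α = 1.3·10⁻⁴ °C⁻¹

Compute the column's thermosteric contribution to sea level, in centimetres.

Δh ≈ 37.0 cm

3.2×10⁻⁴ × 1.7 × 130 = 0.07072 m
Layer 2: 2.1×10⁻⁴ × 0.83 × 160 = 0.027888 m
Layer 3: 2.7×10⁻⁴ × 680 × 0.98 = 0.179928 m
720 × 0.58 × 1.7×10⁻⁴ = 0.070992 m
540 × 0.29 × 1.3×10⁻⁴ = 0.020358 m
Δh = 0.07072 + 0.027888 + 0.179928 + 0.070992 + 0.020358 = 0.369886 m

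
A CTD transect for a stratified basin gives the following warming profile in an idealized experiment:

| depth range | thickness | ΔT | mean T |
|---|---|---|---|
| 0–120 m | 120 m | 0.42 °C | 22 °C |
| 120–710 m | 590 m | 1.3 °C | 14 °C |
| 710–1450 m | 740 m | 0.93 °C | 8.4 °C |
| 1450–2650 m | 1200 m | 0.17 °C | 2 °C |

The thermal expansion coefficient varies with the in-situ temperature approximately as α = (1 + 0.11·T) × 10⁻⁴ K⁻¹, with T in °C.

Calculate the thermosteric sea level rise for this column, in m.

Δh = 0.37 m

Layer 1: α = (1 + 0.11×22)×10⁻⁴ = 3.42×10⁻⁴ K⁻¹
Layer 2: α = (1 + 0.11×14)×10⁻⁴ = 2.54×10⁻⁴ K⁻¹
Layer 3: α = (1 + 0.11×8.4)×10⁻⁴ = 1.924×10⁻⁴ K⁻¹
Layer 4: α = (1 + 0.11×2)×10⁻⁴ = 1.22×10⁻⁴ K⁻¹
0–120 m: 3.42×10⁻⁴ × 120 × 0.42 = 0.0172368 m
Layer 2: 2.54×10⁻⁴ × 1.3 × 590 = 0.194818 m
0.93 × 1.924×10⁻⁴ × 740 = 0.13240968 m
Layer 4: 1.22×10⁻⁴ × 0.17 × 1200 = 0.024888 m
Δh = 0.0172368 + 0.194818 + 0.13240968 + 0.024888 = 0.36935248 m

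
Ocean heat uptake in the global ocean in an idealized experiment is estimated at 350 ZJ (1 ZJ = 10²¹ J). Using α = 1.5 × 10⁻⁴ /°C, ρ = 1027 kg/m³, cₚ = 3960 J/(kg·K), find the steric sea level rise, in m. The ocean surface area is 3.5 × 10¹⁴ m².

Per unit area: Q = 350×10²¹ / (3.5×10¹⁴) = 1×10⁹ J/m²
Δh = αQ/(ρcₚ) = 1.5×10⁻⁴ × 1×10⁹ / (1027 × 3960) ≈ 0.036883 m

about 0.0369 m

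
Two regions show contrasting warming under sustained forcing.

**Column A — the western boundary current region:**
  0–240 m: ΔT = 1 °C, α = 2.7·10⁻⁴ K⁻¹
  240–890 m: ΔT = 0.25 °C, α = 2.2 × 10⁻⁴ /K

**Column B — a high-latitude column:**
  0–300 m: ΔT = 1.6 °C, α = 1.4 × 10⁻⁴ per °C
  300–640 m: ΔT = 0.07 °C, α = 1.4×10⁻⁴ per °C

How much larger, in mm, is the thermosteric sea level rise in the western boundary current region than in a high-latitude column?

Δh_A − Δh_B ≈ 30 mm

A Layer 1: 240 × 2.7×10⁻⁴ × 1 = 0.06480 m
A 240–890 m: 650 × 0.25 × 2.2×10⁻⁴ = 0.03575 m
A total: 0.10055 m
B 1.4×10⁻⁴ × 1.6 × 300 = 0.06720 m
B 0.07 × 1.4×10⁻⁴ × 340 = 0.003332 m
B total: 0.070532 m
Difference: 0.10055 − 0.070532 = 0.030018 m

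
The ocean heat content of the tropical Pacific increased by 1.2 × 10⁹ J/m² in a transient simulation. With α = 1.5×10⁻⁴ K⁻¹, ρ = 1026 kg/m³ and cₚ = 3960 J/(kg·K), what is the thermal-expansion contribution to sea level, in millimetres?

Δh ≈ 44.3 mm

Δh = αQ/(ρcₚ) = 1.5×10⁻⁴ × 1.2×10⁹ / (1026 × 3960) ≈ 0.044303 m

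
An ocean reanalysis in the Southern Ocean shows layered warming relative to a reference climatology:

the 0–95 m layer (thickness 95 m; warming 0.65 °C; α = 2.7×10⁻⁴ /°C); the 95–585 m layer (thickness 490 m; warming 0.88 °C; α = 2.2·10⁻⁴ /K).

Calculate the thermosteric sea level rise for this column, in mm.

110 mm of thermosteric rise

0–95 m: 95 × 0.65 × 2.7×10⁻⁴ = 0.0166725 m
0.88 × 490 × 2.2×10⁻⁴ = 0.094864 m
Δh = 0.0166725 + 0.094864 = 0.1115365 m ≈ 110 mm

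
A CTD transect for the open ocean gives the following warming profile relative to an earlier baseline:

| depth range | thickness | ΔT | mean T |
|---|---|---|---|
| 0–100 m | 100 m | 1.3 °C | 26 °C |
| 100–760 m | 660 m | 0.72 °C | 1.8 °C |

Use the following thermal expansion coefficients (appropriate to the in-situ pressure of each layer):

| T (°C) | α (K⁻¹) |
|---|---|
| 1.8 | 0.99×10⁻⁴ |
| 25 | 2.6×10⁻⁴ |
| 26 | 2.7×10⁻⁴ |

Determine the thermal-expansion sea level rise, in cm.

8.2 cm

Layer 1 at 26 °C → α = 2.7×10⁻⁴ K⁻¹
Layer 2 at 1.8 °C → α = 0.99×10⁻⁴ K⁻¹
0–100 m: 1.3 × 2.7×10⁻⁴ × 100 = 0.03510 m
660 × 0.99×10⁻⁴ × 0.72 = 0.0470448 m
Δh = 0.03510 + 0.0470448 = 0.0821448 m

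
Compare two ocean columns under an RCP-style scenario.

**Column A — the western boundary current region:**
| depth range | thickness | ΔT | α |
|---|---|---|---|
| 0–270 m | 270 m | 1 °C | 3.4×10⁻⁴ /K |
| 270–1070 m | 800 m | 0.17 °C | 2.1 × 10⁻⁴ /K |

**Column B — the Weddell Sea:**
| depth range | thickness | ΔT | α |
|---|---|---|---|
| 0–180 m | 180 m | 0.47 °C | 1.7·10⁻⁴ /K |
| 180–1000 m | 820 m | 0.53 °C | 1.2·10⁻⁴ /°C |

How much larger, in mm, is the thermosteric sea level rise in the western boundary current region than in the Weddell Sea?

A Layer 1: 1 × 3.4×10⁻⁴ × 270 = 0.09180 m
A 270–1070 m: 0.17 × 2.1×10⁻⁴ × 800 = 0.02856 m
A total: 0.12036 m
B 0.47 × 1.7×10⁻⁴ × 180 = 0.014382 m
B 820 × 0.53 × 1.2×10⁻⁴ = 0.052152 m
B total: 0.066534 m
Difference: 0.12036 − 0.066534 = 0.053826 m

Δh_A − Δh_B ≈ 54 mm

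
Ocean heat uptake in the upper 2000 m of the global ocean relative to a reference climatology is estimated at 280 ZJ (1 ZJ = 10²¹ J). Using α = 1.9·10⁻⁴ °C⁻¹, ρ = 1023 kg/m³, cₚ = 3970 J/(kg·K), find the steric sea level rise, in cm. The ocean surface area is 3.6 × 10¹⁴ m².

Per unit area: Q = 280×10²¹ / (3.6×10¹⁴) ≈ 7.778×10⁸ J/m²
Δh = αQ/(ρcₚ) = 1.9×10⁻⁴ × 7.778×10⁸ / (1023 × 3970) ≈ 0.036388 m

about 3.64 cm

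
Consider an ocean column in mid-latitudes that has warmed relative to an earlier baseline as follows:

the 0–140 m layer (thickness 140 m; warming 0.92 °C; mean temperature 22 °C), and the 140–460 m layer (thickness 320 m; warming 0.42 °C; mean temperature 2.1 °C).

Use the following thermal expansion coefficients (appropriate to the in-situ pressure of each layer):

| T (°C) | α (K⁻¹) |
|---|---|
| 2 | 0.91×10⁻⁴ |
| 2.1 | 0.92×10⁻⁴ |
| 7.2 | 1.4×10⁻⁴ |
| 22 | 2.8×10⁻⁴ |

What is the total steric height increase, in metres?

Layer 1 at 22 °C → α = 2.8×10⁻⁴ K⁻¹
Layer 2 at 2.1 °C → α = 0.92×10⁻⁴ K⁻¹
0–140 m: 0.92 × 140 × 2.8×10⁻⁴ = 0.036064 m
Layer 2: 320 × 0.42 × 0.92×10⁻⁴ = 0.0123648 m
Δh = 0.036064 + 0.0123648 = 0.0484288 m

0.048 m of thermosteric rise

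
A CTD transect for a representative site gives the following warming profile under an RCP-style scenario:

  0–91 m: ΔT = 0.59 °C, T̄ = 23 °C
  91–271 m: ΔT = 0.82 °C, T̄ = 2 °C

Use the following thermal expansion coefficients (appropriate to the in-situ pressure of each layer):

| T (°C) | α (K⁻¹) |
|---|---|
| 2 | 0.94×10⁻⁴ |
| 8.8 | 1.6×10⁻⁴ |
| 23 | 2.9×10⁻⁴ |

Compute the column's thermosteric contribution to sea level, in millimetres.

Layer 1 at 23 °C → α = 2.9×10⁻⁴ K⁻¹
Layer 2 at 2 °C → α = 0.94×10⁻⁴ K⁻¹
0–91 m: 91 × 0.59 × 2.9×10⁻⁴ = 0.0155701 m
91–271 m: 0.82 × 0.94×10⁻⁴ × 180 = 0.0138744 m
Δh = 0.0155701 + 0.0138744 = 0.0294445 m ≈ 29 mm

about 29 mm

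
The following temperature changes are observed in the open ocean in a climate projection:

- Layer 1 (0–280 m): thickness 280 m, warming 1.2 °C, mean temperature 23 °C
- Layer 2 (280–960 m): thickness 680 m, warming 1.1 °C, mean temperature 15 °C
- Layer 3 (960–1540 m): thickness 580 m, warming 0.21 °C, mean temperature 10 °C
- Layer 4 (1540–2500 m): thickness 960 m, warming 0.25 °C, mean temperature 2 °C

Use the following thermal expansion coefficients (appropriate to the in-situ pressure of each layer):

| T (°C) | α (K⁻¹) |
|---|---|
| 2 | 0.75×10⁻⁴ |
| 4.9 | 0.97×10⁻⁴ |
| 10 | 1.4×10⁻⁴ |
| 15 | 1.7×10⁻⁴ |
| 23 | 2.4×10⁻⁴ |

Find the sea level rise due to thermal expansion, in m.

Layer 1 at 23 °C → α = 2.4×10⁻⁴ K⁻¹
Layer 2 at 15 °C → α = 1.7×10⁻⁴ K⁻¹
Layer 3 at 10 °C → α = 1.4×10⁻⁴ K⁻¹
Layer 4 at 2 °C → α = 0.75×10⁻⁴ K⁻¹
0–280 m: 280 × 1.2 × 2.4×10⁻⁴ = 0.08064 m
Layer 2: 680 × 1.1 × 1.7×10⁻⁴ = 0.12716 m
0.21 × 580 × 1.4×10⁻⁴ = 0.017052 m
960 × 0.25 × 0.75×10⁻⁴ = 0.01800 m
Δh = 0.08064 + 0.12716 + 0.017052 + 0.01800 = 0.242852 m ≈ 0.243 m

0.243 m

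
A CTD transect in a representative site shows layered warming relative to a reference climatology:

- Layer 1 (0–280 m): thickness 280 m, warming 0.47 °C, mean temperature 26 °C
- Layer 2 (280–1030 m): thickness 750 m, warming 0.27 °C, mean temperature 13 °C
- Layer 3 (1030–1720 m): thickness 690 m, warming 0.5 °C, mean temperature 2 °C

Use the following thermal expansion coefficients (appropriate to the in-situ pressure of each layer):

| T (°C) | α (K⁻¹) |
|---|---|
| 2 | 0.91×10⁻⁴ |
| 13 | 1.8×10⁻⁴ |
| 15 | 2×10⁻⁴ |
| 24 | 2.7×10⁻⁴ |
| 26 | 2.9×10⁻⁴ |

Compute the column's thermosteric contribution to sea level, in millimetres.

Layer 1 at 26 °C → α = 2.9×10⁻⁴ K⁻¹
Layer 2 at 13 °C → α = 1.8×10⁻⁴ K⁻¹
Layer 3 at 2 °C → α = 0.91×10⁻⁴ K⁻¹
Layer 1: 2.9×10⁻⁴ × 280 × 0.47 = 0.038164 m
750 × 0.27 × 1.8×10⁻⁴ = 0.03645 m
1030–1720 m: 690 × 0.91×10⁻⁴ × 0.5 = 0.031395 m
Δh = 0.038164 + 0.03645 + 0.031395 = 0.106009 m

about 110 mm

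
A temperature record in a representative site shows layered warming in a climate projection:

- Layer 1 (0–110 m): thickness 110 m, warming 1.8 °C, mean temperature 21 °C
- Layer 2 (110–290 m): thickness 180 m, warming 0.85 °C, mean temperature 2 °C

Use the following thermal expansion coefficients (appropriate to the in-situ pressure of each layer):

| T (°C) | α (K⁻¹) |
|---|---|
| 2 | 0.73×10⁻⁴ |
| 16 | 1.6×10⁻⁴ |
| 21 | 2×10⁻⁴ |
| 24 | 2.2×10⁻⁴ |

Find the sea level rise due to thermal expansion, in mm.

51 mm

Layer 1 at 21 °C → α = 2×10⁻⁴ K⁻¹
Layer 2 at 2 °C → α = 0.73×10⁻⁴ K⁻¹
Layer 1: 2×10⁻⁴ × 110 × 1.8 = 0.03960 m
110–290 m: 0.85 × 0.73×10⁻⁴ × 180 = 0.011169 m
Δh = 0.03960 + 0.011169 = 0.050769 m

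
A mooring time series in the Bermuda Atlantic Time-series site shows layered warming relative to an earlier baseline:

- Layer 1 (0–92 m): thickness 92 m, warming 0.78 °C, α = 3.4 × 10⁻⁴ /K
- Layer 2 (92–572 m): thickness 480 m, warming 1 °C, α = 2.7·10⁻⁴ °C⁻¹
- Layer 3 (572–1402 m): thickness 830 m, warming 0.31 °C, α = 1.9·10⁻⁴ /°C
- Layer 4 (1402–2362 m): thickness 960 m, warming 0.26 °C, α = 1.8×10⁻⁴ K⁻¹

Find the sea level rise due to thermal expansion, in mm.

Δh ≈ 248 mm

3.4×10⁻⁴ × 0.78 × 92 = 0.0243984 m
Layer 2: 2.7×10⁻⁴ × 1 × 480 = 0.12960 m
1.9×10⁻⁴ × 830 × 0.31 = 0.048887 m
1402–2362 m: 1.8×10⁻⁴ × 0.26 × 960 = 0.044928 m
Δh = 0.0243984 + 0.12960 + 0.048887 + 0.044928 = 0.2478134 m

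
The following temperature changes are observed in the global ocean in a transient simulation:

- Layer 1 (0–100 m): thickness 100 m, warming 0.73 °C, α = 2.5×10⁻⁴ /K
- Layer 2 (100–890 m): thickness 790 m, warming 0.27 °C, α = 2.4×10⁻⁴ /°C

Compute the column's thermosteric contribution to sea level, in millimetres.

69.4 mm

0.73 × 100 × 2.5×10⁻⁴ = 0.01825 m
Layer 2: 0.27 × 2.4×10⁻⁴ × 790 = 0.051192 m
Δh = 0.01825 + 0.051192 = 0.069442 m ≈ 69.4 mm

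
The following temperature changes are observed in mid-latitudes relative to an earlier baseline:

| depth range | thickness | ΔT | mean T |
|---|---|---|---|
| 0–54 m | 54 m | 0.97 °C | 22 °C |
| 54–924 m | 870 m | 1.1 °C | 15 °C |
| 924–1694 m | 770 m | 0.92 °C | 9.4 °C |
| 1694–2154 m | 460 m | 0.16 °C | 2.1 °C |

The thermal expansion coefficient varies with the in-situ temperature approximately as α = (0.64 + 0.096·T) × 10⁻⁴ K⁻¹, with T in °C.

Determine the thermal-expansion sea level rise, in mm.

about 329 mm

Layer 1: α = (0.64 + 0.096×22)×10⁻⁴ = 2.752×10⁻⁴ K⁻¹
Layer 2: α = (0.64 + 0.096×15)×10⁻⁴ = 2.08×10⁻⁴ K⁻¹
Layer 3: α = (0.64 + 0.096×9.4)×10⁻⁴ = 1.5424×10⁻⁴ K⁻¹
Layer 4: α = (0.64 + 0.096×2.1)×10⁻⁴ = 0.8416×10⁻⁴ K⁻¹
Layer 1: 54 × 2.752×10⁻⁴ × 0.97 = 0.014414976 m
54–924 m: 870 × 1.1 × 2.08×10⁻⁴ = 0.199056 m
Layer 3: 770 × 0.92 × 1.5424×10⁻⁴ = 0.109263616 m
460 × 0.8416×10⁻⁴ × 0.16 = 0.006194176 m
Δh = 0.014414976 + 0.199056 + 0.109263616 + 0.006194176 = 0.328928768 m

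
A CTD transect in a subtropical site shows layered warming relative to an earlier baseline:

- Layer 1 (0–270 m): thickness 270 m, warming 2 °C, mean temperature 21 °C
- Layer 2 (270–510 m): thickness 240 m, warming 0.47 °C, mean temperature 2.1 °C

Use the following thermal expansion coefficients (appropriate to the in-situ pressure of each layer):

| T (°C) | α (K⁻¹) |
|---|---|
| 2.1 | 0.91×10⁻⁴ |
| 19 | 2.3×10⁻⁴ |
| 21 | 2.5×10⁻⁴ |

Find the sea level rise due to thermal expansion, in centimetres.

Layer 1 at 21 °C → α = 2.5×10⁻⁴ K⁻¹
Layer 2 at 2.1 °C → α = 0.91×10⁻⁴ K⁻¹
Layer 1: 2.5×10⁻⁴ × 270 × 2 = 0.13500 m
270–510 m: 0.91×10⁻⁴ × 240 × 0.47 = 0.0102648 m
Δh = 0.13500 + 0.0102648 = 0.1452648 m ≈ 14.5 cm

Δh = 14.5 cm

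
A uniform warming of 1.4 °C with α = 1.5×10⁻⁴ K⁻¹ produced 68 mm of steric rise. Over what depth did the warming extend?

H = Δh/(αΔT) = 0.068 / (1.5×10⁻⁴ × 1.4) ≈ 323.8 m

about 320 m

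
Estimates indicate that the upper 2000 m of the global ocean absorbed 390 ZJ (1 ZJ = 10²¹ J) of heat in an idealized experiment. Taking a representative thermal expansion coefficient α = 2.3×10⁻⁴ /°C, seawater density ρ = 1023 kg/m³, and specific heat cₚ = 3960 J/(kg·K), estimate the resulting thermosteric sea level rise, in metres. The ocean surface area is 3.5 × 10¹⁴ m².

Per unit area: Q = 390×10²¹ / (3.5×10¹⁴) ≈ 1.114×10⁹ J/m²
Δh = αQ/(ρcₚ) = 2.3×10⁻⁴ × 1.114×10⁹ / (1023 × 3960) ≈ 0.063247 m

about 0.063 m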